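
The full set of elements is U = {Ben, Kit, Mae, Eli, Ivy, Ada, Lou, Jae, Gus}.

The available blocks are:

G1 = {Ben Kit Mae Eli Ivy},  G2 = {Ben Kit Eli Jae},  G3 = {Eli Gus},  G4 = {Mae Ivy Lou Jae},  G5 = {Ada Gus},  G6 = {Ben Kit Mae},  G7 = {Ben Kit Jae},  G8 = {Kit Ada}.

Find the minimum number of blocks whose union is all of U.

3

Take {G1, G4, G5}. Their union is {Ben, Kit, Mae, Eli, Ivy, Ada, Lou, Jae, Gus}, which is all 9 elements.
Only G4 contains Lou, so G4 is forced; the remaining 5 elements need at least 2 more blocks (each remaining block adds at most 3) — so at least 3 blocks are needed, and 3 is optimal.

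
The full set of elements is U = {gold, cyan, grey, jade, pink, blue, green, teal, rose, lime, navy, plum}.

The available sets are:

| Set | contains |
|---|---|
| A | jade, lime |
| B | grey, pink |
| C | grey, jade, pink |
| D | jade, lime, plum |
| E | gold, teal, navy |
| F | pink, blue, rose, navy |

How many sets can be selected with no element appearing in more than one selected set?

A, B, E are pairwise disjoint (A={jade,lime}; B={grey,pink}; E={gold,teal,navy}).
Every remaining set overlaps one of these, and no 4 of the listed sets are pairwise disjoint, so 3 is the maximum.

3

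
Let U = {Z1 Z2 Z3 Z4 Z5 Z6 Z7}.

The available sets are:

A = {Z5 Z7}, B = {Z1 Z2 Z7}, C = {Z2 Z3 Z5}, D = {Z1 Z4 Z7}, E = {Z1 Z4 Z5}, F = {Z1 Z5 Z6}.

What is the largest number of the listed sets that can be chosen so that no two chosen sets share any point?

C, D are pairwise disjoint (C={Z2,Z3,Z5}; D={Z1,Z4,Z7}).
Every remaining set overlaps one of these, and no 3 of the listed sets are pairwise disjoint, so 2 is the maximum.

2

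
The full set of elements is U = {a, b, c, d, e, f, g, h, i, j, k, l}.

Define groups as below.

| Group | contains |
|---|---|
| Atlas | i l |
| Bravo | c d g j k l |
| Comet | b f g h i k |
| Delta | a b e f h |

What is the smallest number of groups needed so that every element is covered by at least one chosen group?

3

Bravo and Comet and Delta together: Bravo ∪ Comet ∪ Delta = {a, b, c, d, e, f, g, h, i, j, k, l} — every element is covered.
Only Delta contains a, so Delta is forced; the remaining 7 elements need at least 2 more groups (each remaining group adds at most 6) — so at least 3 groups are needed, and 3 is optimal.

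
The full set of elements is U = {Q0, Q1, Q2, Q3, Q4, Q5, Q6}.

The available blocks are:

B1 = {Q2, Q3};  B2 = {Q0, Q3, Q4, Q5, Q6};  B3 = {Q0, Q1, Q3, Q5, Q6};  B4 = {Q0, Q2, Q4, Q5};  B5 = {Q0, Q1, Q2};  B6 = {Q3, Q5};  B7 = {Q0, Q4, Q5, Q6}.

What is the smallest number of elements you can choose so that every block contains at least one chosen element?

H = {Q2, Q5} meets every block (each contains at least one member of H), and |H| = 2.
The blocks B5, B6 are pairwise disjoint, so any hitting set needs a separate element for each — at least 2. Hence 2 is optimal.

2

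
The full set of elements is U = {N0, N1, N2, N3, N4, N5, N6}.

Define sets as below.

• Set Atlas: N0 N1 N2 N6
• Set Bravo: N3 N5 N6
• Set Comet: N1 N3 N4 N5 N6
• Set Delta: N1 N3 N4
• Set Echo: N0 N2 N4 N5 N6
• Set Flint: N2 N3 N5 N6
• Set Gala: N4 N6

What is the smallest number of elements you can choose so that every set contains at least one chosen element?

2

The 2 elements {N3, N6} hit every set.
No single element lies in every set, so at least 2 are needed and 2 is optimal.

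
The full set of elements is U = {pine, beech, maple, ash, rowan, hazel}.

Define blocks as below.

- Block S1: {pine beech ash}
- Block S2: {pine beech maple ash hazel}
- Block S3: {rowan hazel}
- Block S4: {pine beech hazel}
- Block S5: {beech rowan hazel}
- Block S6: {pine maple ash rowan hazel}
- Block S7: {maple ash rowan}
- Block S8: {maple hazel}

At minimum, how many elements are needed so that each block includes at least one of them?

2

H = {ash, hazel} meets every block (each contains at least one member of H), and |H| = 2.
The blocks S4, S7 are pairwise disjoint, so any hitting set needs a separate element for each — at least 2. Hence 2 is optimal.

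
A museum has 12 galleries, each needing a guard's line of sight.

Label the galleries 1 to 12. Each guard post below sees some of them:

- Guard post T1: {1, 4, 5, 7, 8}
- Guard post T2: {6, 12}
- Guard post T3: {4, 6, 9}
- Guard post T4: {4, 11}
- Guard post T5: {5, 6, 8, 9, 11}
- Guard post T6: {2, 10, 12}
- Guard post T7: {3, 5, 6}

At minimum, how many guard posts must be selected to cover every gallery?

T1 and T5 and T6 and T7 together: T1 ∪ T5 ∪ T6 ∪ T7 = {1, 2, 3, 4, 5, 6, 7, 8, 9, 10, 11, 12} — every gallery is covered.
Only T1 contains 1, so T1 is forced; the remaining 7 galleries need at least 3 more guard posts (each remaining guard post adds at most 3) — so at least 4 guard posts are needed, and 4 is optimal.

4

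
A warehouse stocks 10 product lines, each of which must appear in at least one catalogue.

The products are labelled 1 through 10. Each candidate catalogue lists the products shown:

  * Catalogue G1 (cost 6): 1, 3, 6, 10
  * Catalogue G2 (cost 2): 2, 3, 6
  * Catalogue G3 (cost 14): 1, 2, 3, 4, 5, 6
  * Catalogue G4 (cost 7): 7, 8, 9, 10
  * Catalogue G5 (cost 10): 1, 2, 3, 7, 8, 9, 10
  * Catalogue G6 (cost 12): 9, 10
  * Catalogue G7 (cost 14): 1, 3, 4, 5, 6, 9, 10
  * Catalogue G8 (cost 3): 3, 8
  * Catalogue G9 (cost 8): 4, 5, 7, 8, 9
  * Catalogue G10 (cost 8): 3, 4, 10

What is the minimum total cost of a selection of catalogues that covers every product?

G1, G2, G9 together cover every product (G1 ∪ G2 ∪ G9 = {1, 2, 3, 4, 5, 6, 7, 8, 9, 10}); total cost 6 + 2 + 8 = 16.
No covering selection has total cost below 16.

16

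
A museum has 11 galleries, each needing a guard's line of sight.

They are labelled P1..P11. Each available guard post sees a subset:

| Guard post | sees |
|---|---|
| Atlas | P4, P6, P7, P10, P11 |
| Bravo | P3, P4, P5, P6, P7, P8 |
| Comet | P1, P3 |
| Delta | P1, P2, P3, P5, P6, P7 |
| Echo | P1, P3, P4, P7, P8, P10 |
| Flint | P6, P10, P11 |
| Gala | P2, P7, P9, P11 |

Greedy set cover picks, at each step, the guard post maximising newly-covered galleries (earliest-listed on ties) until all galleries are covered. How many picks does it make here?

Greedy: pick Bravo (covers 6 new) → pick Gala (covers 3 new) → pick Echo (covers 2 new). Total picks: 3.

3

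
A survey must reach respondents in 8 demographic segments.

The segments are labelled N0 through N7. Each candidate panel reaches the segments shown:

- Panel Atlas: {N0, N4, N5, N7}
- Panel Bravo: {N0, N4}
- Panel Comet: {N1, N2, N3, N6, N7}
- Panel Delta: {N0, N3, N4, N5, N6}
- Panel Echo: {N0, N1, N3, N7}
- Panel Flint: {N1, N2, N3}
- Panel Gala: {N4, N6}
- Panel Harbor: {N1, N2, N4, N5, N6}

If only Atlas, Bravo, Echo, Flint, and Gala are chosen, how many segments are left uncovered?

Union of Atlas, Bravo, Echo, Flint, Gala = {N0, N1, N2, N3, N4, N5, N6, N7} — that's every segment, so 0 are uncovered.

0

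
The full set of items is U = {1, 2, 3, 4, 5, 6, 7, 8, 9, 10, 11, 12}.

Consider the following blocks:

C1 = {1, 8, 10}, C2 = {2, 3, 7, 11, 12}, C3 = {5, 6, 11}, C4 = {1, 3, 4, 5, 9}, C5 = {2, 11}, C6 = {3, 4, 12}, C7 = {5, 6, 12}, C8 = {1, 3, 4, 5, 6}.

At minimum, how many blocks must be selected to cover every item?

C1, C2, C4, and C8 cover everything between them: the union {1, 2, 3, 4, 5, 6, 7, 8, 9, 10, 11, 12} is all of U.
No 3 of the 8 blocks cover everything (all 56 combinations miss at least one item), so 4 is optimal.

4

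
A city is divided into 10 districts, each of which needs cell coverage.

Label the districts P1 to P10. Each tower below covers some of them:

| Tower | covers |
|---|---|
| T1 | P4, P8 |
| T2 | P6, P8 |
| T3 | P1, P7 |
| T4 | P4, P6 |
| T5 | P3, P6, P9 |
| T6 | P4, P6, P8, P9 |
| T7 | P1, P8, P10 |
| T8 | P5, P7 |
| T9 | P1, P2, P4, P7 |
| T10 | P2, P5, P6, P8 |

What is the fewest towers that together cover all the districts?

4

Take {T5, T7, T9, T10}. Their union is {P1, P2, P3, P4, P5, P6, P7, P8, P9, P10}, which is all 10 districts.
Only T7 contains P10, so T7 is forced; the remaining 7 districts need at least 3 more towers (each remaining tower adds at most 3) — so at least 4 towers are needed, and 4 is optimal.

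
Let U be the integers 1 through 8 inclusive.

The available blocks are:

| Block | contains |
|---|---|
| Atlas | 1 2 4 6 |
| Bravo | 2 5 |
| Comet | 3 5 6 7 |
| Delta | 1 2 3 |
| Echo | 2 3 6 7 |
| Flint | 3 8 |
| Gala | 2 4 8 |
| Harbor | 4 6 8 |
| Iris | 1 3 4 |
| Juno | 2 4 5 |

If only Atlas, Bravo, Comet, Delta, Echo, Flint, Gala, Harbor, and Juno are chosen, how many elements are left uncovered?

Union of Atlas, Bravo, Comet, Delta, Echo, Flint, Gala, Harbor, Juno = {1, 2, 3, 4, 5, 6, 7, 8} — that's every element, so 0 are uncovered.

0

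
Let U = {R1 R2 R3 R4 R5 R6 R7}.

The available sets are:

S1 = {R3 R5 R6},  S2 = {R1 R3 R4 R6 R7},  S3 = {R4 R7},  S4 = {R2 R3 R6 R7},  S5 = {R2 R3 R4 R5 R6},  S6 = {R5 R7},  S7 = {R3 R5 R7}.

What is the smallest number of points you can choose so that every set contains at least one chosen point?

The 2 points {R3, R7} hit every set.
The sets S1, S3 are pairwise disjoint, so any hitting set needs a separate point for each — at least 2. Hence 2 is optimal.

2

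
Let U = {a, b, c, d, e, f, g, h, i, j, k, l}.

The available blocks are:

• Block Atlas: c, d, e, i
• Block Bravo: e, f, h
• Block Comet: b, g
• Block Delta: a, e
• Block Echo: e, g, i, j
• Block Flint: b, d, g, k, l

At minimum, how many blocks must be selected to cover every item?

Atlas and Bravo and Delta and Echo and Flint together: Atlas ∪ Bravo ∪ Delta ∪ Echo ∪ Flint = {a, b, c, d, e, f, g, h, i, j, k, l} — every item is covered.
No 4 of the 6 blocks cover everything (all 15 combinations miss at least one item), so 5 is optimal.

5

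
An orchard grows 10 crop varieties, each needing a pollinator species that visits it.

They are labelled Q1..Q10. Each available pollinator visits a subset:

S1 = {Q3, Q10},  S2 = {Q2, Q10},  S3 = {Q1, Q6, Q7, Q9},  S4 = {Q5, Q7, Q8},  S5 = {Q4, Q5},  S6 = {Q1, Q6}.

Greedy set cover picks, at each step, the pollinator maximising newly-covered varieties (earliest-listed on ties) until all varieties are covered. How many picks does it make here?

Greedy: pick S3 (covers 4 new) → pick S1 (covers 2 new) → pick S4 (covers 2 new) → pick S2 (covers 1 new) → pick S5 (covers 1 new). Total picks: 5.

5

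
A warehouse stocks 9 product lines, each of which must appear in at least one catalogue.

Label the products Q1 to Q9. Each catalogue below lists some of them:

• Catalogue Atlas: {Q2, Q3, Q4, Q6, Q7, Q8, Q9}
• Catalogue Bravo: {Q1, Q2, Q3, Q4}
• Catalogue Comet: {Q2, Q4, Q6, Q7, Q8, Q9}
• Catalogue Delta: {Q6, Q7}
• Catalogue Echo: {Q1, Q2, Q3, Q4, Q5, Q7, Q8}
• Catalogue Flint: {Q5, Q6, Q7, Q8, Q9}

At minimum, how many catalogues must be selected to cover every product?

Echo and Flint together: Echo ∪ Flint = {Q1, Q2, Q3, Q4, Q5, Q6, Q7, Q8, Q9} — every product is covered.
No single catalogue has all 9 products (the largest, Atlas, has 7), so 2 is optimal.

2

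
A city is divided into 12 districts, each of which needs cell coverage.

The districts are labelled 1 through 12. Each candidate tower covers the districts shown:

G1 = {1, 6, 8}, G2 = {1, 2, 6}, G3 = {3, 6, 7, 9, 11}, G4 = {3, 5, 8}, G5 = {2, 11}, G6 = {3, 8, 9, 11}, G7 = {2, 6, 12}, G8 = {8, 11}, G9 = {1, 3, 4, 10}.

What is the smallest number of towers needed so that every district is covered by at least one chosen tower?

Take {G3, G4, G7, G9}. Their union is {1, 2, 3, 4, 5, 6, 7, 8, 9, 10, 11, 12}, which is all 12 districts.
Only G4 contains 5, so G4 is forced; the remaining 9 districts need at least 3 more towers (each remaining tower adds at most 4) — so at least 4 towers are needed, and 4 is optimal.

4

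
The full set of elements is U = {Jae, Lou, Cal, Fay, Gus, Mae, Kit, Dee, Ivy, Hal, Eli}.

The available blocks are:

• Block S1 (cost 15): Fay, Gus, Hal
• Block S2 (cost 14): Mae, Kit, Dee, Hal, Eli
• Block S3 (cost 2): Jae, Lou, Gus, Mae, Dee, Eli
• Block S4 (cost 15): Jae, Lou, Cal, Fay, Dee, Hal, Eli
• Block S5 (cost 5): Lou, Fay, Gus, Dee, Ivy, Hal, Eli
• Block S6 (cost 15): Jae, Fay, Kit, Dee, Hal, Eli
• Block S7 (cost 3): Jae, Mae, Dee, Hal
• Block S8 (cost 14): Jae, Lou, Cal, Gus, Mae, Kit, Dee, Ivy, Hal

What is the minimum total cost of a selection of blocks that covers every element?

S5, S8 together cover every element (S5 ∪ S8 = {Jae, Lou, Cal, Fay, Gus, Mae, Kit, Dee, Ivy, Hal, Eli}); total cost 5 + 14 = 19.
The greedy pick S3, S5, S8 costs 21; no covering selection beats 19.

19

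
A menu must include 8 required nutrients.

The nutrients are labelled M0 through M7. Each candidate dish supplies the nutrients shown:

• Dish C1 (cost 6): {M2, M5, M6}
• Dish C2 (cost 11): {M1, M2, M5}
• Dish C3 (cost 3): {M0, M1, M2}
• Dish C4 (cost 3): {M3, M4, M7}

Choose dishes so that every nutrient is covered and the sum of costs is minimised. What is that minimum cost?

C1, C3, C4 together cover every nutrient (C1 ∪ C3 ∪ C4 = {M0, M1, M2, M3, M4, M5, M6, M7}); total cost 6 + 3 + 3 = 12.
No covering selection has total cost below 12.

12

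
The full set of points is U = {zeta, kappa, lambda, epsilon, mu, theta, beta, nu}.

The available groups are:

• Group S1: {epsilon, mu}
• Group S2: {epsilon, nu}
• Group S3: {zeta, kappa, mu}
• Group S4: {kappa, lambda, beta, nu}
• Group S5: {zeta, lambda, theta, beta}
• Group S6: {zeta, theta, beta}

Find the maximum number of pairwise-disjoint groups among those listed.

2

S2, S6 are pairwise disjoint (S2={epsilon,nu}; S6={zeta,theta,beta}).
Every remaining group overlaps one of these, and no 3 of the listed groups are pairwise disjoint, so 2 is the maximum.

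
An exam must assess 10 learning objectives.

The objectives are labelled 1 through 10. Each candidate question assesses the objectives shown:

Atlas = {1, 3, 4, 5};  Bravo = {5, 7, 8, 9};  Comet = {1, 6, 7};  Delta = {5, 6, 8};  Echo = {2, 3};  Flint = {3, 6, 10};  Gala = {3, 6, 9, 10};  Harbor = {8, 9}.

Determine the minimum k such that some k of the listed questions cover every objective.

4

Atlas and Bravo and Echo and Gala together: Atlas ∪ Bravo ∪ Echo ∪ Gala = {1, 2, 3, 4, 5, 6, 7, 8, 9, 10} — every objective is covered.
No 3 of the 8 questions cover everything (all 56 combinations miss at least one objective), so 4 is optimal.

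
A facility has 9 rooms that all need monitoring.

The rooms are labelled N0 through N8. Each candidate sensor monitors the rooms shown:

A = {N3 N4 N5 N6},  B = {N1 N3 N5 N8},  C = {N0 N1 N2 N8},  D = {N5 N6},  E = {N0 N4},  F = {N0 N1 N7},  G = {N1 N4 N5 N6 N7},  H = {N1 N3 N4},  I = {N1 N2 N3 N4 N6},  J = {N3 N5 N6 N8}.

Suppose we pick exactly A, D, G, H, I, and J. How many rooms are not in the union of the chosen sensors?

Union of A, D, G, H, I, J = {N1, N2, N3, N4, N5, N6, N7, N8}.
Not covered: N0 — 1 room.

1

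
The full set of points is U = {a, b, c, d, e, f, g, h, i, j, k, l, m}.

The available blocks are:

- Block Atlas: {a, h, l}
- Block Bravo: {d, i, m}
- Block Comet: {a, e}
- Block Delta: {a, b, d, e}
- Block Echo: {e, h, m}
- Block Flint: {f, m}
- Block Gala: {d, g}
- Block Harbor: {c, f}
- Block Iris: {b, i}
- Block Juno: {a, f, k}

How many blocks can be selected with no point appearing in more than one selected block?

4

Echo, Gala, Iris, Juno are pairwise disjoint (Echo={e,h,m}; Gala={d,g}; Iris={b,i}; Juno={a,f,k}).
Every remaining block overlaps one of these, and no 5 of the listed blocks are pairwise disjoint, so 4 is the maximum.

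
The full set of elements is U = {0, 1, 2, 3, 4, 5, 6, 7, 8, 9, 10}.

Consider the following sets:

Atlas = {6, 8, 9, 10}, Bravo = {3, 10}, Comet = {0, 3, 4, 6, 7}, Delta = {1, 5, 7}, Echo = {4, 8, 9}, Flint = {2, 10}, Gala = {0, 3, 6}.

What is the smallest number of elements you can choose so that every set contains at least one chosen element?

4

The 4 elements {2, 3, 7, 8} hit every set.
The sets Delta, Echo, Flint, Gala are pairwise disjoint, so any hitting set needs a separate element for each — at least 4. Hence 4 is optimal.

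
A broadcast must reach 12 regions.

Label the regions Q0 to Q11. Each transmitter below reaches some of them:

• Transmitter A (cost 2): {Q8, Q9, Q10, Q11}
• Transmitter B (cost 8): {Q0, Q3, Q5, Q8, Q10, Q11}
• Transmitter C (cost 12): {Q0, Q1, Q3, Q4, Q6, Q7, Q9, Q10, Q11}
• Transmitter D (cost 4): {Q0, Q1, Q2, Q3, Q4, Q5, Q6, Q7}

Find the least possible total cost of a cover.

6

A, D together cover every region (A ∪ D = {Q0, Q1, Q2, Q3, Q4, Q5, Q6, Q7, Q8, Q9, Q10, Q11}); total cost 2 + 4 = 6.
No covering selection has total cost below 6.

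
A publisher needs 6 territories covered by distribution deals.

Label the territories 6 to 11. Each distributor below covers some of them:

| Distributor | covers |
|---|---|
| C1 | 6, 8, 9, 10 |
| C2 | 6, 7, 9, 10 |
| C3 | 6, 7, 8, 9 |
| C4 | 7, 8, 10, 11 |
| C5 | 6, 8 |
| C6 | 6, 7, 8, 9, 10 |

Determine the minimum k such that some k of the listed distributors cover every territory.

2

Take {C1, C4}. Their union is {6, 7, 8, 9, 10, 11}, which is all 6 territories.
No single distributor has all 6 territories (the largest, C6, has 5), so 2 is optimal.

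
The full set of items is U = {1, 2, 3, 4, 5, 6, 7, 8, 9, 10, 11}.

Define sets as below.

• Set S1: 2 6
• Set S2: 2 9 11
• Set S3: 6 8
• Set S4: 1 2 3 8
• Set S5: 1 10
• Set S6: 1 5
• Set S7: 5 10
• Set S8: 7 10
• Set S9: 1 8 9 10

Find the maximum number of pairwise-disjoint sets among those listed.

4

S2, S3, S6, S8 are pairwise disjoint (S2={2,9,11}; S3={6,8}; S6={1,5}; S8={7,10}).
Every remaining set overlaps one of these, and no 5 of the listed sets are pairwise disjoint, so 4 is the maximum.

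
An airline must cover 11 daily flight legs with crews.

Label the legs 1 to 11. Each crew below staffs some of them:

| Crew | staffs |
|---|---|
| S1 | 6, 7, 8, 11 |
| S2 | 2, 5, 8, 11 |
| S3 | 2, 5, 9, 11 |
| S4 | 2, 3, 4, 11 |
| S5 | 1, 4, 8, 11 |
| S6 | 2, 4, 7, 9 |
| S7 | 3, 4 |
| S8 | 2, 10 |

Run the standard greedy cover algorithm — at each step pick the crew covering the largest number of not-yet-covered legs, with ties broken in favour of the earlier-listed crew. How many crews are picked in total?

5

Greedy: pick S1 (covers 4 new) → pick S3 (covers 3 new) → pick S4 (covers 2 new) → pick S5 (covers 1 new) → pick S8 (covers 1 new). Total picks: 5.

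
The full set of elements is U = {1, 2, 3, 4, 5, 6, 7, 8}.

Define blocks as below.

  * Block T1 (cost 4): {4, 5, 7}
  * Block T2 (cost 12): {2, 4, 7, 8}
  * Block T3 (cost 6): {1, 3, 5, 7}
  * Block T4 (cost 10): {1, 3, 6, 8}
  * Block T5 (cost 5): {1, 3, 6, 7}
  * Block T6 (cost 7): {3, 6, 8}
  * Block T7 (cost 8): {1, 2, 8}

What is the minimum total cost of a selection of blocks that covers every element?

17

T1, T5, T7 together cover every element (T1 ∪ T5 ∪ T7 = {1, 2, 3, 4, 5, 6, 7, 8}); total cost 4 + 5 + 8 = 17.
No covering selection has total cost below 17.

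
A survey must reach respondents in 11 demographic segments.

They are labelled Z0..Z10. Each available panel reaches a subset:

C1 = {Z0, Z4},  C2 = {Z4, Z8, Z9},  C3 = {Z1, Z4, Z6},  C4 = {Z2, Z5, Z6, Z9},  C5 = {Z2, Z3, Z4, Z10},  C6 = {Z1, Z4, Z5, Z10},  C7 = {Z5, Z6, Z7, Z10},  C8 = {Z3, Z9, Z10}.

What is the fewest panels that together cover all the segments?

5

Take {C1, C2, C3, C5, C7}. Their union is {Z0, Z1, Z2, Z3, Z4, Z5, Z6, Z7, Z8, Z9, Z10}, which is all 11 segments.
No 4 of the 8 panels cover everything (all 70 combinations miss at least one segment), so 5 is optimal.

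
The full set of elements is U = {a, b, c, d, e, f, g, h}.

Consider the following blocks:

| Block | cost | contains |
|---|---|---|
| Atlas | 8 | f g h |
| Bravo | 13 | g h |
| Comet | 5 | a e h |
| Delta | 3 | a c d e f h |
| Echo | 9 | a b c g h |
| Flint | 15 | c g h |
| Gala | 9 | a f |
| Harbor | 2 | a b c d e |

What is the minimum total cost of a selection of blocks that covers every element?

10

Atlas, Harbor together cover every element (Atlas ∪ Harbor = {a, b, c, d, e, f, g, h}); total cost 8 + 2 = 10.
The greedy pick Harbor, Delta, Atlas costs 13; no covering selection beats 10.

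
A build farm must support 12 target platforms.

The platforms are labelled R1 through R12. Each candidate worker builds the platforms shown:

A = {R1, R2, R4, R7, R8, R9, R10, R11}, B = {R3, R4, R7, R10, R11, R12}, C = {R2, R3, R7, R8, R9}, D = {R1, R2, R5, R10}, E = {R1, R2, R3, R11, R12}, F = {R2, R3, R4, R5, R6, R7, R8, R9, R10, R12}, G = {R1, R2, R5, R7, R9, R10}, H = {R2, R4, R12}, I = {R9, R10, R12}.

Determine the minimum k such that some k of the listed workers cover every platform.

2

Take {E, F}. Their union is {R1, R2, R3, R4, R5, R6, R7, R8, R9, R10, R11, R12}, which is all 12 platforms.
No single worker has all 12 platforms (the largest, F, has 10), so 2 is optimal.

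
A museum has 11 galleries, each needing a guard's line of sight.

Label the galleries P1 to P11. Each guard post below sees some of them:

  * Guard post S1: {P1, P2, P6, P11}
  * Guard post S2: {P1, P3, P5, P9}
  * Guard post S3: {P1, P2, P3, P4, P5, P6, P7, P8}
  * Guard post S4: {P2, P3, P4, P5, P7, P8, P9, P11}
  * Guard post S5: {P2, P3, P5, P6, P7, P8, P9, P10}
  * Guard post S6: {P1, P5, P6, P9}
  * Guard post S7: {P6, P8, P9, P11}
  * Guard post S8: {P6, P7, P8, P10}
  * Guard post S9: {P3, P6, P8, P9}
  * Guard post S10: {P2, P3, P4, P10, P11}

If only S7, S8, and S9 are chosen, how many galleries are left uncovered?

4

Union of S7, S8, S9 = {P3, P6, P7, P8, P9, P10, P11}.
Not covered: P1, P2, P4, P5 — 4 galleries.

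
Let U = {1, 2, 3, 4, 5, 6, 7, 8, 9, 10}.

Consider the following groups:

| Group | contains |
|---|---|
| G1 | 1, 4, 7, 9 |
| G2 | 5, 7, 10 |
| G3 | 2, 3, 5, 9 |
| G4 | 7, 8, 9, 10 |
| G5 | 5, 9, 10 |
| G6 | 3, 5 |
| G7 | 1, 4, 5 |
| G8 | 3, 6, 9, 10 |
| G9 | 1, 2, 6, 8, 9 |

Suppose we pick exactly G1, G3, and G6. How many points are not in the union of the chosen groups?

Union of G1, G3, G6 = {1, 2, 3, 4, 5, 7, 9}.
Not covered: 6, 8, 10 — 3 points.

3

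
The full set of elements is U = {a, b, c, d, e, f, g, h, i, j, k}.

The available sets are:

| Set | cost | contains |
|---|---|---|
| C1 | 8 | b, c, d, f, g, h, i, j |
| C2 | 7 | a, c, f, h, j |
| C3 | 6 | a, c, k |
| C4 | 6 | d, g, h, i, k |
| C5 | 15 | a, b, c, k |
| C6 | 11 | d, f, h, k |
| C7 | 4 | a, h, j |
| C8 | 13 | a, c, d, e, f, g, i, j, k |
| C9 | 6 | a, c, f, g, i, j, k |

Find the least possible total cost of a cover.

C1, C8 together cover every element (C1 ∪ C8 = {a, b, c, d, e, f, g, h, i, j, k}); total cost 8 + 13 = 21.
The greedy pick C9, C1, C8 costs 27; no covering selection beats 21.

21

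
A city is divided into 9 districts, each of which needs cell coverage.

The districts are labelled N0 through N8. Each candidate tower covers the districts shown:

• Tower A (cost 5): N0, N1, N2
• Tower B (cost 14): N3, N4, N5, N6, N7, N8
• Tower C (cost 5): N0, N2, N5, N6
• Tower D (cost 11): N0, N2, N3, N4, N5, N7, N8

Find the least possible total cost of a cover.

A, B together cover every district (A ∪ B = {N0, N1, N2, N3, N4, N5, N6, N7, N8}); total cost 5 + 14 = 19.
The greedy pick C, D, A costs 21; no covering selection beats 19.

19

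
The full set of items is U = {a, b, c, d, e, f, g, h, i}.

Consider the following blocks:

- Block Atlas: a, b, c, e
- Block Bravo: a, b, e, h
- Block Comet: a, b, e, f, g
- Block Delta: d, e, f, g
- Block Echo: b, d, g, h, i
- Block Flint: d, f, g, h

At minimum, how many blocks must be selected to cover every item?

3

Take {Atlas, Delta, Echo}. Their union is {a, b, c, d, e, f, g, h, i}, which is all 9 items.
Only Atlas contains c, so Atlas is forced; the remaining 5 items need at least 2 more blocks (each remaining block adds at most 4) — so at least 3 blocks are needed, and 3 is optimal.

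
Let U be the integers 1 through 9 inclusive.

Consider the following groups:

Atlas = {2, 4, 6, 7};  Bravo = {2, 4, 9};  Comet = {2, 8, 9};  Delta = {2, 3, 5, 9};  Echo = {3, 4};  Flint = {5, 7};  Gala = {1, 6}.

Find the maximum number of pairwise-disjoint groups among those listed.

4

Comet, Echo, Flint, Gala are pairwise disjoint (Comet={2,8,9}; Echo={3,4}; Flint={5,7}; Gala={1,6}).
Every remaining group overlaps one of these, and no 5 of the listed groups are pairwise disjoint, so 4 is the maximum.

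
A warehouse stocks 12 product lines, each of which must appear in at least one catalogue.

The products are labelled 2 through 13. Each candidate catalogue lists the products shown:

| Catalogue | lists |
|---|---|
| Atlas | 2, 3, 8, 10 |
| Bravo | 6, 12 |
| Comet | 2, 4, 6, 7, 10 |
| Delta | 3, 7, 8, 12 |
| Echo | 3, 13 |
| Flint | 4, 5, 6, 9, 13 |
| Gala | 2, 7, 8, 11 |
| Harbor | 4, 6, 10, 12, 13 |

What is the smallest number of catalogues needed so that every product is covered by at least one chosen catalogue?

4

Take {Echo, Flint, Gala, Harbor}. Their union is {2, 3, 4, 5, 6, 7, 8, 9, 10, 11, 12, 13}, which is all 12 products.
No 3 of the 8 catalogues cover everything (all 56 combinations miss at least one product), so 4 is optimal.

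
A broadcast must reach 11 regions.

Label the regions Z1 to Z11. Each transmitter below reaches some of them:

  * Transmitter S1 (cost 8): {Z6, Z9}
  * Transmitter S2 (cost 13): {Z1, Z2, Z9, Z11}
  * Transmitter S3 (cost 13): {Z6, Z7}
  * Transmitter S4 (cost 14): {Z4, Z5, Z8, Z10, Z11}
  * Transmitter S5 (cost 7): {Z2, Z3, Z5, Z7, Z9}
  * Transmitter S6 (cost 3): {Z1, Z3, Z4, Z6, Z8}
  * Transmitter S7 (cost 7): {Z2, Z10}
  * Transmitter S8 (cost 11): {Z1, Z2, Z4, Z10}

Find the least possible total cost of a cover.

24

S4, S5, S6 together cover every region (S4 ∪ S5 ∪ S6 = {Z1, Z2, Z3, Z4, Z5, Z6, Z7, Z8, Z9, Z10, Z11}); total cost 14 + 7 + 3 = 24.
No covering selection has total cost below 24.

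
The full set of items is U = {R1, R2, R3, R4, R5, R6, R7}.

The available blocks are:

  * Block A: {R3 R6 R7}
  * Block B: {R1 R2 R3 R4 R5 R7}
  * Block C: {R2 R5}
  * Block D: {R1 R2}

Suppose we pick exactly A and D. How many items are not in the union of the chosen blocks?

2

Union of A, D = {R1, R2, R3, R6, R7}.
Not covered: R4, R5 — 2 items.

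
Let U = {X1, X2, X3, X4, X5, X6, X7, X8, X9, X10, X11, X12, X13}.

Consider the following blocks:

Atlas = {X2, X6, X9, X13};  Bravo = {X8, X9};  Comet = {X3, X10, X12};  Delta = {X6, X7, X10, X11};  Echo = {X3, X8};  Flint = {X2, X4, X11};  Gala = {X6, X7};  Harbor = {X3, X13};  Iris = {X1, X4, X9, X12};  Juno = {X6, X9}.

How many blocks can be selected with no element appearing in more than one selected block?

4

Bravo, Flint, Gala, Harbor are pairwise disjoint (Bravo={X8,X9}; Flint={X2,X4,X11}; Gala={X6,X7}; Harbor={X3,X13}).
Every remaining block overlaps one of these, and no 5 of the listed blocks are pairwise disjoint, so 4 is the maximum.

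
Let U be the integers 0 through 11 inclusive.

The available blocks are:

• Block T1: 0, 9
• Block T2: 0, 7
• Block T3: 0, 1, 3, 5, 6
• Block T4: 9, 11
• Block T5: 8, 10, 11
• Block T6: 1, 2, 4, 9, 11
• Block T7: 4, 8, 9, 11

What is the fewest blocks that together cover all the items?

4

T2 and T3 and T5 and T6 together: T2 ∪ T3 ∪ T5 ∪ T6 = {0, 1, 2, 3, 4, 5, 6, 7, 8, 9, 10, 11} — every item is covered.
No 3 of the 7 blocks cover everything (all 35 combinations miss at least one item), so 4 is optimal.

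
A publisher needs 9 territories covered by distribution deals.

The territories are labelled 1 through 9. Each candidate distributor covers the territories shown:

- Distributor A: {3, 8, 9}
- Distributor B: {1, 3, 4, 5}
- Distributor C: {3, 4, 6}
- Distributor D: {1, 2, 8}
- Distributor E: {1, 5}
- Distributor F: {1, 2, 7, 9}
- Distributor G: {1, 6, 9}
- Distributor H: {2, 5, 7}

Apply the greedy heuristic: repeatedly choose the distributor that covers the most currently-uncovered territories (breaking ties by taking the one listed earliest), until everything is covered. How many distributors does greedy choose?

4

Greedy: pick B (covers 4 new) → pick F (covers 3 new) → pick A (covers 1 new) → pick C (covers 1 new). Total picks: 4.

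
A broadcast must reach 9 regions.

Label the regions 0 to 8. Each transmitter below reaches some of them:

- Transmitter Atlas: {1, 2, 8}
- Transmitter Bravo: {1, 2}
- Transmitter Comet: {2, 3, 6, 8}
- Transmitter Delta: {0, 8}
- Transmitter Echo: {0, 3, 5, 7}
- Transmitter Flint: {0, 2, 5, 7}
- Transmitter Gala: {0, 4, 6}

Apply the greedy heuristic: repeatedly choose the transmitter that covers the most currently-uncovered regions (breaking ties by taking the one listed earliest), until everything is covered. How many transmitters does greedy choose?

4

Greedy: pick Comet (covers 4 new) → pick Echo (covers 3 new) → pick Atlas (covers 1 new) → pick Gala (covers 1 new). Total picks: 4.
(The true minimum cover uses only 3 transmitters, so greedy is not optimal here.)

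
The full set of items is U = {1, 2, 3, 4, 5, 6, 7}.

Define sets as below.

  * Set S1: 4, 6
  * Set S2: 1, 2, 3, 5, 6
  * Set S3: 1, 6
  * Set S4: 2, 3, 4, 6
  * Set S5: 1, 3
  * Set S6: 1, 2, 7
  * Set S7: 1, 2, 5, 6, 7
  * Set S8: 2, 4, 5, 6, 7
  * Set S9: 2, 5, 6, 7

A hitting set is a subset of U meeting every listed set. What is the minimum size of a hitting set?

The 2 items {1, 6} hit every set.
The sets S5, S9 are pairwise disjoint, so any hitting set needs a separate item for each — at least 2. Hence 2 is optimal.

2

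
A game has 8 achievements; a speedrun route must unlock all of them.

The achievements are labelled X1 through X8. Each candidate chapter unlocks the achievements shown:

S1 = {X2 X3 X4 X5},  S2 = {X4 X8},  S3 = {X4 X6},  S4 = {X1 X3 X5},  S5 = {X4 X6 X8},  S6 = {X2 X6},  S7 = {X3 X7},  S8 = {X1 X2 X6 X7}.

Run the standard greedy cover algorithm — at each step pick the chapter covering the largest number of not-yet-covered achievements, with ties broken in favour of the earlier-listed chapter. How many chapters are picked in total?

3

Greedy: pick S1 (covers 4 new) → pick S8 (covers 3 new) → pick S2 (covers 1 new). Total picks: 3.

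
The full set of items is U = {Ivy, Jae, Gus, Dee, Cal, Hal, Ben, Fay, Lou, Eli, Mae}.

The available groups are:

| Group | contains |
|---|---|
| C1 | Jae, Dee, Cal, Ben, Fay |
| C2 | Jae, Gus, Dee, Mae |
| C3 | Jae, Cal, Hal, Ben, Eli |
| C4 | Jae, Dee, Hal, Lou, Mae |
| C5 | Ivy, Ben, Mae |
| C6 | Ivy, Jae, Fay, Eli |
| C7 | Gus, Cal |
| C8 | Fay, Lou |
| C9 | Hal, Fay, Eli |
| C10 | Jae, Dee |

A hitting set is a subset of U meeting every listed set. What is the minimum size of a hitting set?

The 4 items {Dee, Cal, Ben, Fay} hit every group.
The groups C5, C7, C8, C10 are pairwise disjoint, so any hitting set needs a separate item for each — at least 4. Hence 4 is optimal.

4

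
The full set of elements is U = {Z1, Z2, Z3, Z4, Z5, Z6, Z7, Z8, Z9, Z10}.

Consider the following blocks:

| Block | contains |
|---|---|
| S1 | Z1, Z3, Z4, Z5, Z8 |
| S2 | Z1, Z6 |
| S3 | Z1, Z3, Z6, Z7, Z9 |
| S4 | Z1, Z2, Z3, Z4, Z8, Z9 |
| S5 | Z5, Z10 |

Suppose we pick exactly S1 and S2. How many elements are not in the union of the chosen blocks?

4

Union of S1, S2 = {Z1, Z3, Z4, Z5, Z6, Z8}.
Not covered: Z2, Z7, Z9, Z10 — 4 elements.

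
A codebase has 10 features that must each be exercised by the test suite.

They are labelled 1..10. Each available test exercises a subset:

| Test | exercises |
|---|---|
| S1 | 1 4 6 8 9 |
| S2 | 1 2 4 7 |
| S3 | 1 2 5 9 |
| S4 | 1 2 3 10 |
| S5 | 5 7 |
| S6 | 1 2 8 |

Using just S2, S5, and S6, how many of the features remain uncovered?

4

Union of S2, S5, S6 = {1, 2, 4, 5, 7, 8}.
Not covered: 3, 6, 9, 10 — 4 features.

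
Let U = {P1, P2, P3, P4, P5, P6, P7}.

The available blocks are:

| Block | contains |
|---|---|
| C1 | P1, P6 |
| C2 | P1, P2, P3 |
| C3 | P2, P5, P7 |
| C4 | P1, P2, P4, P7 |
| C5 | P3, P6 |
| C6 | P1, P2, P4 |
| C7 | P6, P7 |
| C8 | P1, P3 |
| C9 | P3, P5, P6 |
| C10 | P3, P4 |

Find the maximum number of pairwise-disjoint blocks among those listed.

C1, C3, C10 are pairwise disjoint (C1={P1,P6}; C3={P2,P5,P7}; C10={P3,P4}).
Every remaining block overlaps one of these, and no 4 of the listed blocks are pairwise disjoint, so 3 is the maximum.

3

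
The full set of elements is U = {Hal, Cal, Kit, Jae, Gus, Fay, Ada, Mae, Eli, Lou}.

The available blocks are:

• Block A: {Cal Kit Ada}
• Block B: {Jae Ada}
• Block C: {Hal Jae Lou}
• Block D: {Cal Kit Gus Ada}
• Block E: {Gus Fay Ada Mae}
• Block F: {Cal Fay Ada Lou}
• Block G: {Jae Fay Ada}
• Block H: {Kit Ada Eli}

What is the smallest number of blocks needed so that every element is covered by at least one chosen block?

C and E and F and H together: C ∪ E ∪ F ∪ H = {Hal, Cal, Kit, Jae, Gus, Fay, Ada, Mae, Eli, Lou} — every element is covered.
Only H contains Eli, so H is forced; the remaining 7 elements need at least 3 more blocks (each remaining block adds at most 3) — so at least 4 blocks are needed, and 4 is optimal.

4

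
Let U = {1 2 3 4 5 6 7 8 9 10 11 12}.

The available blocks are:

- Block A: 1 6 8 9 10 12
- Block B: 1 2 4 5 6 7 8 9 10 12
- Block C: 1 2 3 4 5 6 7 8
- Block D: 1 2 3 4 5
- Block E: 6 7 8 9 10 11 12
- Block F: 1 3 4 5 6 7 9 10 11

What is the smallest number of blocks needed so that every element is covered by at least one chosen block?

2

B and F together: B ∪ F = {1, 2, 3, 4, 5, 6, 7, 8, 9, 10, 11, 12} — every element is covered.
No single block has all 12 elements (the largest, B, has 10), so 2 is optimal.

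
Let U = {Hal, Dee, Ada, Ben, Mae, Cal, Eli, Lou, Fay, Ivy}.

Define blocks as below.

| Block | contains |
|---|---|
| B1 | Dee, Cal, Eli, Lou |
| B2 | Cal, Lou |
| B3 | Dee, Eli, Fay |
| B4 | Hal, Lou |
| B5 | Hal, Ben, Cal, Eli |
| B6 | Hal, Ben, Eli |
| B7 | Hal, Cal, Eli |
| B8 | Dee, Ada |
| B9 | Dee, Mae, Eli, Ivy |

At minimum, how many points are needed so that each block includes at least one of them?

3

H = {Hal, Dee, Lou} meets every block (each contains at least one member of H), and |H| = 3.
The blocks B2, B6, B8 are pairwise disjoint, so any hitting set needs a separate point for each — at least 3. Hence 3 is optimal.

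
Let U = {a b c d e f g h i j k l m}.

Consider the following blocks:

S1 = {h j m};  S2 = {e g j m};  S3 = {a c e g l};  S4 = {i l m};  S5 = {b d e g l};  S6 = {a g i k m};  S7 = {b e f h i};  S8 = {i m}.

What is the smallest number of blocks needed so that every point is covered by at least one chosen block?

5

S2 and S3 and S5 and S6 and S7 together: S2 ∪ S3 ∪ S5 ∪ S6 ∪ S7 = {a, b, c, d, e, f, g, h, i, j, k, l, m} — every point is covered.
No 4 of the 8 blocks cover everything (all 70 combinations miss at least one point), so 5 is optimal.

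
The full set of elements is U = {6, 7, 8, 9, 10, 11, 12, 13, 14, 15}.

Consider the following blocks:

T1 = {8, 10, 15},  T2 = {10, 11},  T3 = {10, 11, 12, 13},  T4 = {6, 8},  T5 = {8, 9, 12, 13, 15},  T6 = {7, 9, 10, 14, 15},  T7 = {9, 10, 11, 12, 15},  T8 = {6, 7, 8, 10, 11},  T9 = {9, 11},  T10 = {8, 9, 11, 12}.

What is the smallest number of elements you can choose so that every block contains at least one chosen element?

Take H = {8, 9, 10}. Each listed block contains at least one of these, so H is a hitting set of size 3.
No choice of 2 elements meets every block, so 3 is the minimum.

3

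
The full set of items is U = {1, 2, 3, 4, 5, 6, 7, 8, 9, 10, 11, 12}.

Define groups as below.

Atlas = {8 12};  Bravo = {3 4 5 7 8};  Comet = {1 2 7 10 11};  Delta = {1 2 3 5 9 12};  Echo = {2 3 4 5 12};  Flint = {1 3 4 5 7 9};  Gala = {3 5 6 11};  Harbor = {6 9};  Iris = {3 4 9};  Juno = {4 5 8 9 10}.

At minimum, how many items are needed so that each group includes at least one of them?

Take H = {2, 5, 8, 9}. Each listed group contains at least one of these, so H is a hitting set of size 4.
No choice of 3 items meets every group, so 4 is the minimum.

4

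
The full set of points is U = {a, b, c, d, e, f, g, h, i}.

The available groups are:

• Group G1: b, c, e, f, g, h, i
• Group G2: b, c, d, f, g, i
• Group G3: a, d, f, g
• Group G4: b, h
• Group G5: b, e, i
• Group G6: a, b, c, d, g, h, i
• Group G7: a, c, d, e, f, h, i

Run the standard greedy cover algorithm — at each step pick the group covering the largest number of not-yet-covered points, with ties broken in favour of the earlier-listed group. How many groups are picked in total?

2

Greedy: pick G1 (covers 7 new) → pick G3 (covers 2 new). Total picks: 2.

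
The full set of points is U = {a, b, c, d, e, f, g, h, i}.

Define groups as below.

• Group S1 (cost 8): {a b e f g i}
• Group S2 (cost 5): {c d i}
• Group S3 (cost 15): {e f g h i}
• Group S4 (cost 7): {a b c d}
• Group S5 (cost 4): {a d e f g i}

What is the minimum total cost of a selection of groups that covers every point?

S3, S4 together cover every point (S3 ∪ S4 = {a, b, c, d, e, f, g, h, i}); total cost 15 + 7 = 22.
The greedy pick S5, S4, S3 costs 26; no covering selection beats 22.

22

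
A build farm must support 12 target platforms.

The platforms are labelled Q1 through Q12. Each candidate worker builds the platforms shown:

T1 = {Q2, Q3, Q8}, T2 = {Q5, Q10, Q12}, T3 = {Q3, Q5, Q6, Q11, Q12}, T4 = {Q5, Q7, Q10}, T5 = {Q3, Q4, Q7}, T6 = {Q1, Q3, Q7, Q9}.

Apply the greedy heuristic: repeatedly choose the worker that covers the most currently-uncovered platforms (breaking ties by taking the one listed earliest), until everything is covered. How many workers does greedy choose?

5

Greedy: pick T3 (covers 5 new) → pick T6 (covers 3 new) → pick T1 (covers 2 new) → pick T2 (covers 1 new) → pick T5 (covers 1 new). Total picks: 5.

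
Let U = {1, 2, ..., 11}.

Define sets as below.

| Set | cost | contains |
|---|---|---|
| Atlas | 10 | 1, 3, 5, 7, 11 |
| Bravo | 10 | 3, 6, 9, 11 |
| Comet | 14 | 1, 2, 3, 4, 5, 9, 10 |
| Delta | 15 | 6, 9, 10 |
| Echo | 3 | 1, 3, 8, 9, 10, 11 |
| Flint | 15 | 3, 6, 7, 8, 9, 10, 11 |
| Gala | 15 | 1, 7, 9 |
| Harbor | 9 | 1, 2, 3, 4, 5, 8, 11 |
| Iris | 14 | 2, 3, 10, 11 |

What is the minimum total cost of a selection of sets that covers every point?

Flint, Harbor together cover every point (Flint ∪ Harbor = {1, 2, 3, 4, 5, 6, 7, 8, 9, 10, 11}); total cost 15 + 9 = 24.
The greedy pick Echo, Harbor, Flint costs 27; no covering selection beats 24.

24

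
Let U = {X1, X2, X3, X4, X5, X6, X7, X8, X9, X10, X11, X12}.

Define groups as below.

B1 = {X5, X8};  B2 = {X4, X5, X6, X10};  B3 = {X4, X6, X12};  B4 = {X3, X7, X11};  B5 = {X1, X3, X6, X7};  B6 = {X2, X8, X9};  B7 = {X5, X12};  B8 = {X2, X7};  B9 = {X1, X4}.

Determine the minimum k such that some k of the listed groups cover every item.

B2 and B3 and B4 and B5 and B6 together: B2 ∪ B3 ∪ B4 ∪ B5 ∪ B6 = {X1, X2, X3, X4, X5, X6, X7, X8, X9, X10, X11, X12} — every item is covered.
No 4 of the 9 groups cover everything (all 126 combinations miss at least one item), so 5 is optimal.

5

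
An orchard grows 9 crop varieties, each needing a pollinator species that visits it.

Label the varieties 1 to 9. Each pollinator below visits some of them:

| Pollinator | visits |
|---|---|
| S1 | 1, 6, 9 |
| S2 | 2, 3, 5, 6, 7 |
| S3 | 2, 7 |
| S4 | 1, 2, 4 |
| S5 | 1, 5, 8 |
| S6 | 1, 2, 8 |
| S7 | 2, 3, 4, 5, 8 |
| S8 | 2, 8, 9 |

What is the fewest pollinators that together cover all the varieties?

3

S1 and S2 and S7 together: S1 ∪ S2 ∪ S7 = {1, 2, 3, 4, 5, 6, 7, 8, 9} — every variety is covered.
No 2 of the 8 pollinators cover everything (all 28 combinations miss at least one variety), so 3 is optimal.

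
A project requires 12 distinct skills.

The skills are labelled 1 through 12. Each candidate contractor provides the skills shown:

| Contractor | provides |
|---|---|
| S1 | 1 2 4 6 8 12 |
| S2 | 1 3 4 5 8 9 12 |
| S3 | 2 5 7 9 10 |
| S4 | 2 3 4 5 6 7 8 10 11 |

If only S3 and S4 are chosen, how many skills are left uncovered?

Union of S3, S4 = {2, 3, 4, 5, 6, 7, 8, 9, 10, 11}.
Not covered: 1, 12 — 2 skills.

2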